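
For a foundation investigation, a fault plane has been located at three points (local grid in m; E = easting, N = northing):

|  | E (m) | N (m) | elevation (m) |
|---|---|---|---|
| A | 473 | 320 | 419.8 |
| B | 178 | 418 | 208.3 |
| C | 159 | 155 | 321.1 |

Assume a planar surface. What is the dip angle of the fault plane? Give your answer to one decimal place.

Two edge vectors: A→B = (-295, 98, -211.5), A→C = (-314, -165, -98.7).
Normal n = (A→B) × (A→C) = (-44570.1, 37294.5, 79447).
So ∂z/∂E = −n_x/n_z = 0.56100 and ∂z/∂N = −n_y/n_z = −0.46943.
Gradient magnitude |∇z| = √(a² + b²) = √(0.31473 + 0.22036) = 0.73150.
True dip = arctan(0.73150) = 36.2°, dipping toward NW (azimuth ≈ 310°).

36.2°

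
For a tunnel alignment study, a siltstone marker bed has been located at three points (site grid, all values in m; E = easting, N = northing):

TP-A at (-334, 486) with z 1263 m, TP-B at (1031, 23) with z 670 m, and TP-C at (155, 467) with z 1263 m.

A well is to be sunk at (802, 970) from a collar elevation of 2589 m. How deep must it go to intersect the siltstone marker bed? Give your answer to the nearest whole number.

Let the plane be z = a·E + b·N + c.
TP-B−TP-A: 1365a − 463b = −593;  TP-C−TP-A: 489a − 19b = 0.
Solving gives a = 0.05620, b = 1.44647.
Then c = 1263 − a·-334 − b·486 = 578.79.
At (802, 970): z_contact = 45.1 + 1403.1 + 578.79 = 2026.9 m.
Depth below ground = 2589 − 2026.9 = 562 m.

562 m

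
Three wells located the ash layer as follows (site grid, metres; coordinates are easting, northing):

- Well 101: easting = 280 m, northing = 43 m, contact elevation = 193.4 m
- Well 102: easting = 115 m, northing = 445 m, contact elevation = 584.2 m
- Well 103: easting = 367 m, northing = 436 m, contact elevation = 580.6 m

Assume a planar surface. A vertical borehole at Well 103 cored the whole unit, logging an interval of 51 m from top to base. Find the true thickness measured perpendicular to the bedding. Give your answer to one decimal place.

Two edge vectors: Well 101→Well 102 = (-165, 402, 390.8), Well 101→Well 103 = (87, 393, 387.2).
Normal n = (Well 101→Well 102) × (Well 101→Well 103) = (2070, 97887.6, -99819).
So ∂z/∂easting = −n_x/n_z = 0.02074 and ∂z/∂northing = −n_y/n_z = 0.98065.
|∇z| = √(a²+b²) = 0.98087, so dip δ = arctan(0.98087) = 44.45°.
True thickness = vertical thickness × cos δ = 51 × cos 44.45° = 36.4 m.

36.4 m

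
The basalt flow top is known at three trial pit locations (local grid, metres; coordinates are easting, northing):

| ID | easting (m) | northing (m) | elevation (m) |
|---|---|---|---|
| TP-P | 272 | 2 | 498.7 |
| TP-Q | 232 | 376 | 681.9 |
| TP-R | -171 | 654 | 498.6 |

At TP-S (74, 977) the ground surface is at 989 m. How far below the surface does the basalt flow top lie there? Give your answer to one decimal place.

92.9 m

Two edge vectors: TP-P→TP-Q = (-40, 374, 183.2), TP-P→TP-R = (-443, 652, -0.1).
Normal n = (TP-P→TP-Q) × (TP-P→TP-R) = (-119483.8, -81161.6, 139602).
So ∂z/∂easting = −n_x/n_z = 0.85589 and ∂z/∂northing = −n_y/n_z = 0.58138.
Intercept c from TP-P: 498.7 − 232.80 − 1.16 = 264.74.
At (74, 977): z_contact = 63.34 + 568.01 + 264.74 = 896.08 m.
Depth below ground = 989 − 896.08 = 92.9 m.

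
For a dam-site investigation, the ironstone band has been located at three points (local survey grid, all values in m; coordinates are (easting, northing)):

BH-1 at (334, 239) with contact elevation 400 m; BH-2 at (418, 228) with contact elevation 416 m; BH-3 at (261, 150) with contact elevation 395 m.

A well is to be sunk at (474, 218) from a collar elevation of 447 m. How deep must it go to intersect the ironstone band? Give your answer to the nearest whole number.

20 m

Let the plane be z = a·E + b·N + c.
BH-2−BH-1: 84a − 11b = 16;  BH-3−BH-1: −73a − 89b = −5.
Solving gives a = 0.17864, b = −0.09035.
Then c = 400 − a·334 − b·239 = 361.93.
At (474, 218): z_contact = 84.7 − 19.7 + 361.93 = 426.9 m.
Depth below ground = 447 − 426.9 = 20 m.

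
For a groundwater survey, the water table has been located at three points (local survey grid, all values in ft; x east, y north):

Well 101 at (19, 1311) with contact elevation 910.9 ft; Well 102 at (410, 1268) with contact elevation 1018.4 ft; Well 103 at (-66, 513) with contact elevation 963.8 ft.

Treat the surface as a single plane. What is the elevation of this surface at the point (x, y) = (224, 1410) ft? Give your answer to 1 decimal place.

Two edge vectors: Well 101→Well 102 = (391, -43, 107.5), Well 101→Well 103 = (-85, -798, 52.9).
Normal n = (Well 101→Well 102) × (Well 101→Well 103) = (83510.3, -29821.4, -315673).
So ∂z/∂x = −n_x/n_z = 0.264547 and ∂z/∂y = −n_y/n_z = −0.094469.
Intercept c from Well 101: 910.9 − 5.03 + 123.85 = 1029.72.
At (224, 1410): z = 59.3 − 133.2 + 1029.72 = 955.8 ft.

955.8 ft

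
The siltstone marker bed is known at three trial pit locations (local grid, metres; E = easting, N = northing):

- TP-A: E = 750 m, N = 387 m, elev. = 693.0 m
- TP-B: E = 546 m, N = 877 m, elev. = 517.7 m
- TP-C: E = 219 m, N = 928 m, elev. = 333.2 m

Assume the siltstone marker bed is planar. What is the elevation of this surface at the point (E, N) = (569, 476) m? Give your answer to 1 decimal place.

Let the plane be z = a·E + b·N + c.
TP-B−TP-A: −204a + 490b = −175.3;  TP-C−TP-A: −531a + 541b = −359.8.
Solving gives a = 0.54373, b = −0.13139.
Then c = 693 − a·750 − b·387 = 336.05.
At (569, 476): z = 309.4 − 62.5 + 336.05 = 582.9 m.

582.9 m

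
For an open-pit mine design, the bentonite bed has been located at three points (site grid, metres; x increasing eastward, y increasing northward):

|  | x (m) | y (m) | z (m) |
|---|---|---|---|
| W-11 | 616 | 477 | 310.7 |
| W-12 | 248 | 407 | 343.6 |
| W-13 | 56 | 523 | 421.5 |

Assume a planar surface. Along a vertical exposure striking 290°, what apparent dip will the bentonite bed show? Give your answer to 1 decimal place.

Two edge vectors: W-11→W-12 = (-368, -70, 32.9), W-11→W-13 = (-560, 46, 110.8).
Normal n = (W-11→W-12) × (W-11→W-13) = (-9269.4, 22350.4, -56128).
So ∂z/∂x = −n_x/n_z = −0.16515 and ∂z/∂y = −n_y/n_z = 0.39820.
Unit vector along 290° is (sin 290°, cos 290°) = (-0.9397, 0.3420).
Slope in that direction = a·(-0.9397) + b·(0.3420) = 0.29138.
Apparent dip = arctan|0.29138| = 16.2° (true dip is 23.3°, so apparent ≤ true as expected).

16.2°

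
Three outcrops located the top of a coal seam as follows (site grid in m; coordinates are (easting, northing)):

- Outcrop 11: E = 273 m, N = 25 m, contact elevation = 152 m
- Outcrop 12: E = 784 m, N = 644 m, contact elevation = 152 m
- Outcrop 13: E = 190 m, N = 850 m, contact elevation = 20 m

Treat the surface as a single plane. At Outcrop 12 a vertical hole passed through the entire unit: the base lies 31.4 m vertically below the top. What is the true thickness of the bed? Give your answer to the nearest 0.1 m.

30.6 m

Two edge vectors: Outcrop 11→Outcrop 12 = (511, 619, 0), Outcrop 11→Outcrop 13 = (-83, 825, -132).
Normal n = (Outcrop 11→Outcrop 12) × (Outcrop 11→Outcrop 13) = (-81708, 67452, 472952).
So ∂z/∂E = −n_x/n_z = 0.17276 and ∂z/∂N = −n_y/n_z = −0.14262.
|∇z| = √(a²+b²) = 0.22402, so dip δ = arctan(0.22402) = 12.63°.
True thickness = vertical thickness × cos δ = 31.4 × cos 12.63° = 30.6 m.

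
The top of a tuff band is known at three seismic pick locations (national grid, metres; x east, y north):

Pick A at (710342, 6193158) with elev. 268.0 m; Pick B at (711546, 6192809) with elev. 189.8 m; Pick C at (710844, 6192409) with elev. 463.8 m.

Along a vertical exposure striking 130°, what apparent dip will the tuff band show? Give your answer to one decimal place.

Two edge vectors: Pick A→Pick B = (1204, -349, -78.2), Pick A→Pick C = (502, -749, 195.8).
Normal n = (Pick A→Pick B) × (Pick A→Pick C) = (-126906, -274999.6, -726598).
So ∂z/∂x = −n_x/n_z = −0.17466 and ∂z/∂y = −n_y/n_z = −0.37848.
Unit vector along 130° is (sin 130°, cos 130°) = (0.7660, -0.6428).
Slope in that direction = a·(0.7660) + b·(-0.6428) = 0.10948.
Apparent dip = arctan|0.10948| = 6.2° (true dip is 22.6°, so apparent ≤ true as expected).

6.2°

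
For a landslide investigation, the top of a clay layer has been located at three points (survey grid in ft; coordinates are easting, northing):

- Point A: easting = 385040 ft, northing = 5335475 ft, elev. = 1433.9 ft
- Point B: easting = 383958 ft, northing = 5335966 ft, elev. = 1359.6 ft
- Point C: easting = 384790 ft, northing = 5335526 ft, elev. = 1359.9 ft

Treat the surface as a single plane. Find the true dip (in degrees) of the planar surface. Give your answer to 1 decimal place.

Let the plane be z = a·easting + b·northing + c.
Point B−Point A: −1082a + 491b = −74.3;  Point C−Point A: −250a + 51b = −74.
Solving gives a = 0.48166, b = 0.91009.
Gradient magnitude |∇z| = √(a² + b²) = √(0.23199 + 0.82826) = 1.02969.
True dip = arctan(1.02969) = 45.8°, dipping toward SSW (azimuth ≈ 208°).

45.8°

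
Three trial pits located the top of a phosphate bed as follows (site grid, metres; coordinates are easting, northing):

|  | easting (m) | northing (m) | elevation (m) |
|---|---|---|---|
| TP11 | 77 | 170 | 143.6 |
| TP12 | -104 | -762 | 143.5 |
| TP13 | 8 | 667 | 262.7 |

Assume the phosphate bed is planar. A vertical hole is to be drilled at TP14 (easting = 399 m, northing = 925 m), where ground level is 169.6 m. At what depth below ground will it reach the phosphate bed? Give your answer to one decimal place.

Two edge vectors: TP11→TP12 = (-181, -932, -0.1), TP11→TP13 = (-69, 497, 119.1).
Normal n = (TP11→TP12) × (TP11→TP13) = (-110951.5, 21564, -154265).
So ∂z/∂easting = −n_x/n_z = −0.71923 and ∂z/∂northing = −n_y/n_z = 0.13979.
Intercept c from TP11: 143.6 + 55.38 − 23.76 = 175.22.
At (399, 925): z_contact = −286.97 + 129.30 + 175.22 = 17.55 m.
Depth below ground = 169.6 − 17.55 = 152.1 m.

152.1 m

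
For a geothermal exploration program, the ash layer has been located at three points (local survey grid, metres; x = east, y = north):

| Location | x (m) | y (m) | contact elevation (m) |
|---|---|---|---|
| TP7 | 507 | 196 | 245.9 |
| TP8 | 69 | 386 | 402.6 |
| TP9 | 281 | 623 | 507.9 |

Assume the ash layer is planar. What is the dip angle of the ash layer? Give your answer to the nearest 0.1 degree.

Two edge vectors: TP7→TP8 = (-438, 190, 156.7), TP7→TP9 = (-226, 427, 262).
Normal n = (TP7→TP8) × (TP7→TP9) = (-17130.9, 79341.8, -144086).
So ∂z/∂x = −n_x/n_z = −0.11889 and ∂z/∂y = −n_y/n_z = 0.55066.
Gradient magnitude |∇z| = √(a² + b²) = √(0.01414 + 0.30322) = 0.56334.
True dip = arctan(0.56334) = 29.4°, dipping toward SSE (azimuth ≈ 168°).

29.4°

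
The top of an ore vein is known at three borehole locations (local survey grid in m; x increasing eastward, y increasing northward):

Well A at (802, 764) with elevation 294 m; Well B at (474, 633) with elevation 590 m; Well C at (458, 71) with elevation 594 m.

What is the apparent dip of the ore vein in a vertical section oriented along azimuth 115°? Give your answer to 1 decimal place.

39.8°

Let the plane be z = a·x + b·y + c.
Well B−Well A: −328a − 131b = 296;  Well C−Well A: −344a − 693b = 300.
Solving gives a = −0.90994, b = 0.01879.
Unit vector along 115° is (sin 115°, cos 115°) = (0.9063, -0.4226).
Slope in that direction = a·(0.9063) + b·(-0.4226) = −0.83263.
Apparent dip = arctan|0.83263| = 39.8° (true dip is 42.3°, so apparent ≤ true as expected).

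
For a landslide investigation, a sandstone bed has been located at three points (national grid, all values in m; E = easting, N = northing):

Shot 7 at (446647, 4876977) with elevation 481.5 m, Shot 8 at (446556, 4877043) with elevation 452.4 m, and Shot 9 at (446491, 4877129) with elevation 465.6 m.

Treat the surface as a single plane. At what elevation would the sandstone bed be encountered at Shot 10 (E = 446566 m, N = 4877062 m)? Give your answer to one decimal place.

Let the plane be z = a·E + b·N + c.
Shot 8−Shot 7: −91a + 66b = −29.1;  Shot 9−Shot 7: −156a + 152b = −15.9.
Solving gives a = 0.954128959, b = 0.874632353.
Then c = 481.5 − a·446647 − b·4876977 = −4691239.21.
At (446566, 4877062): z = 426081.6 + 4265636.2 − 4691239.21 = 478.6 m.

478.6 m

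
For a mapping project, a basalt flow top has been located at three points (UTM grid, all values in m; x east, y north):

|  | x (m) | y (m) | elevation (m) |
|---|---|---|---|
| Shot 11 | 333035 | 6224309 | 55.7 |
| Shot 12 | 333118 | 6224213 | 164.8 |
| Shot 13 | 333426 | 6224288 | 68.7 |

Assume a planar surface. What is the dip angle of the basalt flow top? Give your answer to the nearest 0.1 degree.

Let the plane be z = a·x + b·y + c.
Shot 12−Shot 11: 83a − 96b = 109.1;  Shot 13−Shot 11: 391a − 21b = 13.
Solving gives a = −0.02914, b = −1.16165.
Gradient magnitude |∇z| = √(a² + b²) = √(0.00085 + 1.34944) = 1.16202.
True dip = arctan(1.16202) = 49.3°, dipping toward N (azimuth ≈ 001°).

49.3°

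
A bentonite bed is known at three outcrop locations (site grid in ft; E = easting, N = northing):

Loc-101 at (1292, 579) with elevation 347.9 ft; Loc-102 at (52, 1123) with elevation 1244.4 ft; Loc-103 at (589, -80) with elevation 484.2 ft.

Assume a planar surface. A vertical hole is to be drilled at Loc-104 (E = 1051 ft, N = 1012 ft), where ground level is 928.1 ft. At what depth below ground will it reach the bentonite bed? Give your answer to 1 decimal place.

280.1 ft

Let the plane be z = a·E + b·N + c.
Loc-102−Loc-101: −1240a + 544b = 896.5;  Loc-103−Loc-101: −703a − 659b = 136.3.
Solving gives a = −0.554306, b = 0.384487.
Then c = 347.9 − a·1292 − b·579 = 841.45.
At (1051, 1012): z_contact = −582.58 + 389.10 + 841.45 = 647.97 ft.
Depth below ground = 928.1 − 647.97 = 280.1 ft.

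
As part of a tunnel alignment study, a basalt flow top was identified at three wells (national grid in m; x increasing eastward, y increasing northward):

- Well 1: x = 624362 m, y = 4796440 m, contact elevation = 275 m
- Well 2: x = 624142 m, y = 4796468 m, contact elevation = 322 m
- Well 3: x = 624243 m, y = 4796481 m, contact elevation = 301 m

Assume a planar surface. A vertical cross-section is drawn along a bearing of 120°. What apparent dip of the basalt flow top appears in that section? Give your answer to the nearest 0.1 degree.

11.0°

Two edge vectors: Well 1→Well 2 = (-220, 28, 47), Well 1→Well 3 = (-119, 41, 26).
Normal n = (Well 1→Well 2) × (Well 1→Well 3) = (-1199, 127, -5688).
So ∂z/∂x = −n_x/n_z = −0.21079 and ∂z/∂y = −n_y/n_z = 0.02233.
Unit vector along 120° is (sin 120°, cos 120°) = (0.8660, -0.5000).
Slope in that direction = a·(0.8660) + b·(-0.5000) = −0.19372.
Apparent dip = arctan|0.19372| = 11.0° (true dip is 12.0°, so apparent ≤ true as expected).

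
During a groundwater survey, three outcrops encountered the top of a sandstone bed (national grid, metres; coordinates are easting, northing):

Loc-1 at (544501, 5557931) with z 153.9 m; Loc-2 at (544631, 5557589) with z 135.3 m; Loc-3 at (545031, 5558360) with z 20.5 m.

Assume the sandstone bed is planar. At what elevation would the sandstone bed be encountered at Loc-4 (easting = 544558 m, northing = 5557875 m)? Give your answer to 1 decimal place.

Two edge vectors: Loc-1→Loc-2 = (130, -342, -18.6), Loc-1→Loc-3 = (530, 429, -133.4).
Normal n = (Loc-1→Loc-2) × (Loc-1→Loc-3) = (53602.2, 7484, 237030).
So ∂z/∂easting = −n_x/n_z = −0.226140995 and ∂z/∂northing = −n_y/n_z = −0.031574062.
Intercept c from Loc-1: 153.9 + 123134.00 + 175486.46 = 298774.36.
At (544558, 5557875): z = −123146.9 − 175484.7 + 298774.36 = 142.8 m.

142.8 m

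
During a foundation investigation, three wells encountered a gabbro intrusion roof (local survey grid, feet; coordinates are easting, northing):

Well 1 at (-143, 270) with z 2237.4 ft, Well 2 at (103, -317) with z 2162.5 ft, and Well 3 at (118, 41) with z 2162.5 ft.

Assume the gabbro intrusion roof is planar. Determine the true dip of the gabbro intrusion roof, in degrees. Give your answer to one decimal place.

15.5°

Two edge vectors: Well 1→Well 2 = (246, -587, -74.9), Well 1→Well 3 = (261, -229, -74.9).
Normal n = (Well 1→Well 2) × (Well 1→Well 3) = (26814.2, -1123.5, 96873).
So ∂z/∂easting = −n_x/n_z = −0.27680 and ∂z/∂northing = −n_y/n_z = 0.01160.
Gradient magnitude |∇z| = √(a² + b²) = √(0.07662 + 0.00013) = 0.27704.
True dip = arctan(0.27704) = 15.5°, dipping toward E (azimuth ≈ 092°).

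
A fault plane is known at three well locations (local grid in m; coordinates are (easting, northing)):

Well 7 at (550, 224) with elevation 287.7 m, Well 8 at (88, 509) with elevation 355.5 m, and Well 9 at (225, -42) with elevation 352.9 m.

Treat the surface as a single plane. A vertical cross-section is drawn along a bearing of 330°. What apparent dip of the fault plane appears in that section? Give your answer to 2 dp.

Let the plane be z = a·E + b·N + c.
Well 8−Well 7: −462a + 285b = 67.8;  Well 9−Well 7: −325a − 266b = 65.2.
Solving gives a = −0.16990, b = −0.03753.
Unit vector along 330° is (sin 330°, cos 330°) = (-0.5000, 0.8660).
Slope in that direction = a·(-0.5000) + b·(0.8660) = 0.05245.
Apparent dip = arctan|0.05245| = 3.00° (true dip is 9.9°, so apparent ≤ true as expected).

3.00°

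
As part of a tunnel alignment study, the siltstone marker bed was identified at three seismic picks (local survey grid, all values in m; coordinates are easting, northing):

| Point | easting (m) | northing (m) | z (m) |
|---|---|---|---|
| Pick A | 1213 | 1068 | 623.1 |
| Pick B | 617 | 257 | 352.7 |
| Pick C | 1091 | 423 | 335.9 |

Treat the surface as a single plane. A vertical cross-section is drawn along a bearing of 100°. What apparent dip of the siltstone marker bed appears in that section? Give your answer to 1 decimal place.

Two edge vectors: Pick A→Pick B = (-596, -811, -270.4), Pick A→Pick C = (-122, -645, -287.2).
Normal n = (Pick A→Pick B) × (Pick A→Pick C) = (58511.2, -138182.4, 285478).
So ∂z/∂easting = −n_x/n_z = −0.20496 and ∂z/∂northing = −n_y/n_z = 0.48404.
Unit vector along 100° is (sin 100°, cos 100°) = (0.9848, -0.1736).
Slope in that direction = a·(0.9848) + b·(-0.1736) = −0.28590.
Apparent dip = arctan|0.28590| = 16.0° (true dip is 27.7°, so apparent ≤ true as expected).

16.0°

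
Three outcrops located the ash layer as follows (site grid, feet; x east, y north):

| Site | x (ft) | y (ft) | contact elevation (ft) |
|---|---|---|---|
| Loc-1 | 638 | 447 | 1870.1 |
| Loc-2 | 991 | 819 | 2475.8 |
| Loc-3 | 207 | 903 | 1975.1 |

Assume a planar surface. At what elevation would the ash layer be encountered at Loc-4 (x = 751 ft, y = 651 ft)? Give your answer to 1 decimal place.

2142.8 ft

Let the plane be z = a·x + b·y + c.
Loc-2−Loc-1: 353a + 372b = 605.7;  Loc-3−Loc-1: −431a + 456b = 105.
Solving gives a = 0.73806, b = 0.92786.
Then c = 1870.1 − a·638 − b·447 = 984.46.
At (751, 651): z = 554.3 + 604.0 + 984.46 = 2142.8 ft.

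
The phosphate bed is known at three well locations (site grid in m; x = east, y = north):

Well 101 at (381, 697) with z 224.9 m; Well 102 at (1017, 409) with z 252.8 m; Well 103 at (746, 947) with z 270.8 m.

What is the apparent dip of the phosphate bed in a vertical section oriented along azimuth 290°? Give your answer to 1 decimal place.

Two edge vectors: Well 101→Well 102 = (636, -288, 27.9), Well 101→Well 103 = (365, 250, 45.9).
Normal n = (Well 101→Well 102) × (Well 101→Well 103) = (-20194.2, -19008.9, 264120).
So ∂z/∂x = −n_x/n_z = 0.07646 and ∂z/∂y = −n_y/n_z = 0.07197.
Unit vector along 290° is (sin 290°, cos 290°) = (-0.9397, 0.3420).
Slope in that direction = a·(-0.9397) + b·(0.3420) = −0.04723.
Apparent dip = arctan|0.04723| = 2.7° (true dip is 6.0°, so apparent ≤ true as expected).

2.7°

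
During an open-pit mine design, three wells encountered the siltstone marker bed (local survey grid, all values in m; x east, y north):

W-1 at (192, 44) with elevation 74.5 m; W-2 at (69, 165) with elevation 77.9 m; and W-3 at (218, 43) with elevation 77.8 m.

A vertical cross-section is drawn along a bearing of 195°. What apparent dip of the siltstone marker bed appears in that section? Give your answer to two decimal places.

10.89°

Let the plane be z = a·x + b·y + c.
W-2−W-1: −123a + 121b = 3.4;  W-3−W-1: 26a − 1b = 3.3.
Solving gives a = 0.13321, b = 0.16351.
Unit vector along 195° is (sin 195°, cos 195°) = (-0.2588, -0.9659).
Slope in that direction = a·(-0.2588) + b·(-0.9659) = −0.19242.
Apparent dip = arctan|0.19242| = 10.89° (true dip is 11.9°, so apparent ≤ true as expected).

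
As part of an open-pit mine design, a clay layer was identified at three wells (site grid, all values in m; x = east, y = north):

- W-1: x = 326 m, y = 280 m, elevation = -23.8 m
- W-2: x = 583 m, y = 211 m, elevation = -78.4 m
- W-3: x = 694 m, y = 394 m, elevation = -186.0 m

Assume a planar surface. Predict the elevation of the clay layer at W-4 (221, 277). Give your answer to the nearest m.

11 m

Two edge vectors: W-1→W-2 = (257, -69, -54.6), W-1→W-3 = (368, 114, -162.2).
Normal n = (W-1→W-2) × (W-1→W-3) = (17416.2, 21592.6, 54690).
So ∂z/∂x = −n_x/n_z = −0.31845 and ∂z/∂y = −n_y/n_z = −0.39482.
Intercept c from W-1: -23.8 + 103.82 + 110.55 = 190.56.
At (221, 277): z = −70.4 − 109.4 + 190.56 = 10.8 m.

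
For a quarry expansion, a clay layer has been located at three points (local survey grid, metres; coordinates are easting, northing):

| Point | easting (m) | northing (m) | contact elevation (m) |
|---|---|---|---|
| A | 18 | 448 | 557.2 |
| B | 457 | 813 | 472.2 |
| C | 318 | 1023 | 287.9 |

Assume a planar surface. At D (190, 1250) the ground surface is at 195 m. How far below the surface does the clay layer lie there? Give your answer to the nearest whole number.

99 m

Two edge vectors: A→B = (439, 365, -85), A→C = (300, 575, -269.3).
Normal n = (A→B) × (A→C) = (-49419.5, 92722.7, 142925).
So ∂z/∂easting = −n_x/n_z = 0.34577 and ∂z/∂northing = −n_y/n_z = −0.64875.
Intercept c from A: 557.2 − 6.22 + 290.64 = 841.62.
At (190, 1250): z_contact = 65.7 − 810.9 + 841.62 = 96.4 m.
Depth below ground = 195 − 96.4 = 99 m.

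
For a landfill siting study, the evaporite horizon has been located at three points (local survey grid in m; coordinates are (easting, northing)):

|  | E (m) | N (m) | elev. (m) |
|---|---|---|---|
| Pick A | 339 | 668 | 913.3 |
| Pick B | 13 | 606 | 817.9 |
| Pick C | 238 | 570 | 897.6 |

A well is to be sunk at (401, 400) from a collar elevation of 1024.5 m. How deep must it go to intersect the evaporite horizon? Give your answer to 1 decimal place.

43.9 m

Two edge vectors: Pick A→Pick B = (-326, -62, -95.4), Pick A→Pick C = (-101, -98, -15.7).
Normal n = (Pick A→Pick B) × (Pick A→Pick C) = (-8375.8, 4517.2, 25686).
So ∂z/∂E = −n_x/n_z = 0.32608 and ∂z/∂N = −n_y/n_z = −0.17586.
Intercept c from Pick A: 913.3 − 110.54 + 117.48 = 920.23.
At (401, 400): z_contact = 130.76 − 70.34 + 920.23 = 980.65 m.
Depth below ground = 1024.5 − 980.65 = 43.9 m.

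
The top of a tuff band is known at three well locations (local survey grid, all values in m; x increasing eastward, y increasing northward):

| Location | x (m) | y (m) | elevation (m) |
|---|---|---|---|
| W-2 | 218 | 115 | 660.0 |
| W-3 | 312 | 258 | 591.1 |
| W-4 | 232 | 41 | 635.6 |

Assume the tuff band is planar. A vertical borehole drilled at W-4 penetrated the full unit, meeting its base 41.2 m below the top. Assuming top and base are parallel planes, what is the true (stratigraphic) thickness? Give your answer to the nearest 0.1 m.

Two edge vectors: W-2→W-3 = (94, 143, -68.9), W-2→W-4 = (14, -74, -24.4).
Normal n = (W-2→W-3) × (W-2→W-4) = (-8587.8, 1329, -8958).
So ∂z/∂x = −n_x/n_z = −0.95867 and ∂z/∂y = −n_y/n_z = 0.14836.
|∇z| = √(a²+b²) = 0.97009, so dip δ = arctan(0.97009) = 44.13°.
True thickness = vertical thickness × cos δ = 41.2 × cos 44.13° = 29.6 m.

29.6 m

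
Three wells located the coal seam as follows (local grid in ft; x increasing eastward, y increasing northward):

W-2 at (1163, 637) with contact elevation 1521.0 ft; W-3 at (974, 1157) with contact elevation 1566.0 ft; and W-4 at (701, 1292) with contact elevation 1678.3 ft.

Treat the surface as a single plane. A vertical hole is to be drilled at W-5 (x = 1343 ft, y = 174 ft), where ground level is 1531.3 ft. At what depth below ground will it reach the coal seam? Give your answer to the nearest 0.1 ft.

55.6 ft

Two edge vectors: W-2→W-3 = (-189, 520, 45), W-2→W-4 = (-462, 655, 157.3).
Normal n = (W-2→W-3) × (W-2→W-4) = (52321, 8939.7, 116445).
So ∂z/∂x = −n_x/n_z = −0.449319 and ∂z/∂y = −n_y/n_z = −0.076772.
Intercept c from W-2: 1521 + 522.56 + 48.90 = 2092.46.
At (1343, 174): z_contact = −603.44 − 13.36 + 2092.46 = 1475.67 ft.
Depth below ground = 1531.3 − 1475.67 = 55.6 ft.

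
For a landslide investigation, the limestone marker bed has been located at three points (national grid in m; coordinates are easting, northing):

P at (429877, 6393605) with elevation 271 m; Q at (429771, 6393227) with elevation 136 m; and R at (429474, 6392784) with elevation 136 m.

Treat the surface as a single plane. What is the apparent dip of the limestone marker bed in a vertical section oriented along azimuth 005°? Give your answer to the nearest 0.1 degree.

Let the plane be z = a·easting + b·northing + c.
Q−P: −106a − 378b = −135;  R−P: −403a − 821b = −135.
Solving gives a = −0.91574, b = 0.61394.
Unit vector along 005° is (sin 5°, cos 5°) = (0.0872, 0.9962).
Slope in that direction = a·(0.0872) + b·(0.9962) = 0.53179.
Apparent dip = arctan|0.53179| = 28.0° (true dip is 47.8°, so apparent ≤ true as expected).

28.0°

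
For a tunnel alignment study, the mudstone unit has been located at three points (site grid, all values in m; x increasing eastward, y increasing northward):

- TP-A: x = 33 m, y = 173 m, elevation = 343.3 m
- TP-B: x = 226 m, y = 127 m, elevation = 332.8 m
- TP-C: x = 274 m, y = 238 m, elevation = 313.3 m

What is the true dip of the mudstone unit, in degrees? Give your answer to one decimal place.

Let the plane be z = a·x + b·y + c.
TP-B−TP-A: 193a − 46b = −10.5;  TP-C−TP-A: 241a + 65b = −30.
Solving gives a = −0.08728, b = −0.13793.
Gradient magnitude |∇z| = √(a² + b²) = √(0.00762 + 0.01903) = 0.16323.
True dip = arctan(0.16323) = 9.3°, dipping toward NNE (azimuth ≈ 032°).

9.3°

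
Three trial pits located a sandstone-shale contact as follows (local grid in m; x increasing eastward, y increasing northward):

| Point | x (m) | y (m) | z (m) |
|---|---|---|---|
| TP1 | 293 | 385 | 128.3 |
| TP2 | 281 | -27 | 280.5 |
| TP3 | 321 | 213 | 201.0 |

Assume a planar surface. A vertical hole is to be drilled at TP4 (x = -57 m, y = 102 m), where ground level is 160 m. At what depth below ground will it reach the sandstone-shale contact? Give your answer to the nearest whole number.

22 m

Let the plane be z = a·x + b·y + c.
TP2−TP1: −12a − 412b = 152.2;  TP3−TP1: 28a − 172b = 72.7.
Solving gives a = 0.27750, b = −0.37750.
Then c = 128.3 − a·293 − b·385 = 192.33.
At (-57, 102): z_contact = −15.8 − 38.5 + 192.33 = 138.0 m.
Depth below ground = 160 − 138.0 = 22 m.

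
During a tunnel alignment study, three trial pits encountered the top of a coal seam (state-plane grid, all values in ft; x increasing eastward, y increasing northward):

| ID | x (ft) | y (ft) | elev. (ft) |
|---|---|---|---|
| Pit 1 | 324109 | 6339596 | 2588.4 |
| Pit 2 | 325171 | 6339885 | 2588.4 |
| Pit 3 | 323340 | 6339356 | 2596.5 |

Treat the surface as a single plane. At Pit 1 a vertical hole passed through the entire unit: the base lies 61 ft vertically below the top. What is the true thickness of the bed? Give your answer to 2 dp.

Let the plane be z = a·x + b·y + c.
Pit 2−Pit 1: 1062a + 289b = 0;  Pit 3−Pit 1: −769a − 240b = 8.1.
Solving gives a = 0.07172, b = −0.26356.
|∇z| = √(a²+b²) = 0.27314, so dip δ = arctan(0.27314) = 15.28°.
True thickness = vertical thickness × cos δ = 61 × cos 15.28° = 58.84 ft.

58.84 ft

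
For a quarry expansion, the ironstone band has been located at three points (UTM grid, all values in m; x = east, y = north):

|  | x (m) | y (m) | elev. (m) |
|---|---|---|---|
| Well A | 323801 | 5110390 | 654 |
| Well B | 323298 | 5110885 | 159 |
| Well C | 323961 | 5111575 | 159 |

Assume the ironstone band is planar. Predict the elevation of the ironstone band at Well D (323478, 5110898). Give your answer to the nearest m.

244 m

Let the plane be z = a·x + b·y + c.
Well B−Well A: −503a + 495b = −495;  Well C−Well A: 160a + 1185b = −495.
Solving gives a = 0.50580892, b = −0.48601639.
Then c = 654 − a·323801 − b·5110390 = 2320605.89.
At (323478, 5110898): z = 163618.1 − 2483980.2 + 2320605.89 = 243.7 m.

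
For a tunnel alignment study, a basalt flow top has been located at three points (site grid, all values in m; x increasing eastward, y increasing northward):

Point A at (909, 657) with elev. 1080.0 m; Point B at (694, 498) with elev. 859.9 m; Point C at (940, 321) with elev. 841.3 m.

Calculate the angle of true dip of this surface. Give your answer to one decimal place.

41.5°

Two edge vectors: Point A→Point B = (-215, -159, -220.1), Point A→Point C = (31, -336, -238.7).
Normal n = (Point A→Point B) × (Point A→Point C) = (-36000.3, -58143.6, 77169).
So ∂z/∂x = −n_x/n_z = 0.46651 and ∂z/∂y = −n_y/n_z = 0.75346.
Gradient magnitude |∇z| = √(a² + b²) = √(0.21763 + 0.56770) = 0.88619.
True dip = arctan(0.88619) = 41.5°, dipping toward SSW (azimuth ≈ 212°).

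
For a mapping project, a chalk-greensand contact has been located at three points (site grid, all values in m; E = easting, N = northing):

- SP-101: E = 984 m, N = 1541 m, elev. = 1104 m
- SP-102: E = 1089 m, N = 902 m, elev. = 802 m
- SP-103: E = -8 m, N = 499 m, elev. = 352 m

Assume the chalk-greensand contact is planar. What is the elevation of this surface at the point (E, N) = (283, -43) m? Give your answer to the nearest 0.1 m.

Let the plane be z = a·E + b·N + c.
SP-102−SP-101: 105a − 639b = −302;  SP-103−SP-101: −992a − 1042b = −752.
Solving gives a = 0.223119, b = 0.509276.
Then c = 1104 − a·984 − b·1541 = 99.66.
At (283, -43): z = 63.1 − 21.9 + 99.66 = 140.9 m.

140.9 m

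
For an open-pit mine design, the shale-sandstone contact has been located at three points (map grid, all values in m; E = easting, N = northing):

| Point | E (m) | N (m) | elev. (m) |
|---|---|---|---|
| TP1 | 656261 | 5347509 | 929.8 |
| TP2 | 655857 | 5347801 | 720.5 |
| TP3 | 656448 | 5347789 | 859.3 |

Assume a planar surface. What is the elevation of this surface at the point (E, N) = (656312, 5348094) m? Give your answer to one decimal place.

705.5 m

Let the plane be z = a·E + b·N + c.
TP2−TP1: −404a + 292b = −209.3;  TP3−TP1: 187a + 280b = −70.5.
Solving gives a = 0.226670005, b = −0.403168897.
Then c = 929.8 − a·656261 − b·5347509 = 2008124.42.
At (656312, 5348094): z = 148766.2 − 2156185.2 + 2008124.42 = 705.5 m.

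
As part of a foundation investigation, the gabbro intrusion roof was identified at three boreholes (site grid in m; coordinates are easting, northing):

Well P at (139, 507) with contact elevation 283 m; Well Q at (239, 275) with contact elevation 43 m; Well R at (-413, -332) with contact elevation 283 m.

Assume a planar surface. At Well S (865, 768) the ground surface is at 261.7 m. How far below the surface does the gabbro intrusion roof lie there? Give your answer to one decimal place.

Two edge vectors: Well P→Well Q = (100, -232, -240), Well P→Well R = (-552, -839, 0).
Normal n = (Well P→Well Q) × (Well P→Well R) = (-201360, 132480, -211964).
So ∂z/∂easting = −n_x/n_z = −0.94997 and ∂z/∂northing = −n_y/n_z = 0.62501.
Intercept c from Well P: 283 + 132.05 − 316.88 = 98.17.
At (865, 768): z_contact = −821.73 + 480.01 + 98.17 = -243.55 m.
Depth below ground = 261.7 − (-243.55) = 505.3 m.

505.3 m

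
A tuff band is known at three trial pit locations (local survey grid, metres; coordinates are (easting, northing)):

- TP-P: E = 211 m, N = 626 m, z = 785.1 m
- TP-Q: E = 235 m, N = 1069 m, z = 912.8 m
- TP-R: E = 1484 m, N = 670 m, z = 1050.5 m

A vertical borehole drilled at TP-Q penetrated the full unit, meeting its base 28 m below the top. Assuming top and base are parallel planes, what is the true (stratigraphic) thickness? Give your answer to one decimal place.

26.5 m

Two edge vectors: TP-P→TP-Q = (24, 443, 127.7), TP-P→TP-R = (1273, 44, 265.4).
Normal n = (TP-P→TP-Q) × (TP-P→TP-R) = (111953.4, 156192.5, -562883).
So ∂z/∂E = −n_x/n_z = 0.19889 and ∂z/∂N = −n_y/n_z = 0.27749.
|∇z| = √(a²+b²) = 0.34140, so dip δ = arctan(0.34140) = 18.85°.
True thickness = vertical thickness × cos δ = 28 × cos 18.85° = 26.5 m.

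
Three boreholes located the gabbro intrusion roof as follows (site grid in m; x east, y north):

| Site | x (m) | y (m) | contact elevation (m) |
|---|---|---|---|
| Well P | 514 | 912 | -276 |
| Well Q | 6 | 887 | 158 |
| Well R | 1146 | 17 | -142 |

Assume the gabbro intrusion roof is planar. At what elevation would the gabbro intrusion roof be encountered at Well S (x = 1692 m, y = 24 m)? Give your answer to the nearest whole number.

-594 m

Two edge vectors: Well P→Well Q = (-508, -25, 434), Well P→Well R = (632, -895, 134).
Normal n = (Well P→Well Q) × (Well P→Well R) = (385080, 342360, 470460).
So ∂z/∂x = −n_x/n_z = −0.81852 and ∂z/∂y = −n_y/n_z = −0.72771.
Intercept c from Well P: -276 + 420.72 + 663.67 = 808.39.
At (1692, 24): z = −1384.9 − 17.5 + 808.39 = -594.0 m.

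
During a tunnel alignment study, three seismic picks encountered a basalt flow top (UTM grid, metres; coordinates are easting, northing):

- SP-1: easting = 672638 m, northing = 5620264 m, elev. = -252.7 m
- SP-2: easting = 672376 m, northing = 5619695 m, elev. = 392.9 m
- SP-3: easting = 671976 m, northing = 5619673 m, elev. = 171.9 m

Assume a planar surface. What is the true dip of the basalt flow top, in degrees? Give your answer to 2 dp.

57.31°

Two edge vectors: SP-1→SP-2 = (-262, -569, 645.6), SP-1→SP-3 = (-662, -591, 424.6).
Normal n = (SP-1→SP-2) × (SP-1→SP-3) = (139952.2, -316142, -221836).
So ∂z/∂easting = −n_x/n_z = 0.63088 and ∂z/∂northing = −n_y/n_z = −1.42512.
Gradient magnitude |∇z| = √(a² + b²) = √(0.39801 + 2.03096) = 1.55851.
True dip = arctan(1.55851) = 57.31°, dipping toward NNW (azimuth ≈ 336°).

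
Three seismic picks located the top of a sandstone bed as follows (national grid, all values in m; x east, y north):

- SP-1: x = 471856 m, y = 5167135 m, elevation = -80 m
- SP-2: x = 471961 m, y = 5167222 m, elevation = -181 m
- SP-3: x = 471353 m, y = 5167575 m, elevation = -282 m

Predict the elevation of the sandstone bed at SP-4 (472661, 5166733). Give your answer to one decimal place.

1.4 m

Two edge vectors: SP-1→SP-2 = (105, 87, -101), SP-1→SP-3 = (-503, 440, -202).
Normal n = (SP-1→SP-2) × (SP-1→SP-3) = (26866, 72013, 89961).
So ∂z/∂x = −n_x/n_z = −0.298640522 and ∂z/∂y = −n_y/n_z = −0.800491324.
Intercept c from SP-1: -80 + 140915.32 + 4136246.74 = 4277082.06.
At (472661, 5166733): z = −141155.7 − 4135924.9 + 4277082.06 = 1.4 m.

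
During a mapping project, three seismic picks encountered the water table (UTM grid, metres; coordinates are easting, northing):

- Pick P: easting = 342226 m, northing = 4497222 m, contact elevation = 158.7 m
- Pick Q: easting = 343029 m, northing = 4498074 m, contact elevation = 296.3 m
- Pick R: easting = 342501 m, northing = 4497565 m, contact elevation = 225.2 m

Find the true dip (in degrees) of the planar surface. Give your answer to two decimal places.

Let the plane be z = a·easting + b·northing + c.
Pick Q−Pick P: 803a + 852b = 137.6;  Pick R−Pick P: 275a + 343b = 66.5.
Solving gives a = −0.23004, b = 0.37831.
Gradient magnitude |∇z| = √(a² + b²) = √(0.05292 + 0.14312) = 0.44276.
True dip = arctan(0.44276) = 23.88°, dipping toward SSE (azimuth ≈ 149°).

23.88°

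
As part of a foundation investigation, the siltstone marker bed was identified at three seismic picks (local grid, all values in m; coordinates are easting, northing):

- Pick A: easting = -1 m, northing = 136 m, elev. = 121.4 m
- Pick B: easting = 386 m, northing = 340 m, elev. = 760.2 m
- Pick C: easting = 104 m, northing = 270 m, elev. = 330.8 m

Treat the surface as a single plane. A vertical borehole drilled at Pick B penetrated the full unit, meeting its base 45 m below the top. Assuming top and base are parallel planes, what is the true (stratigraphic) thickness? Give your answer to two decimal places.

25.17 m

Two edge vectors: Pick A→Pick B = (387, 204, 638.8), Pick A→Pick C = (105, 134, 209.4).
Normal n = (Pick A→Pick B) × (Pick A→Pick C) = (-42881.6, -13963.8, 30438).
So ∂z/∂easting = −n_x/n_z = 1.40882 and ∂z/∂northing = −n_y/n_z = 0.45876.
|∇z| = √(a²+b²) = 1.48163, so dip δ = arctan(1.48163) = 55.98°.
True thickness = vertical thickness × cos δ = 45 × cos 55.98° = 25.17 m.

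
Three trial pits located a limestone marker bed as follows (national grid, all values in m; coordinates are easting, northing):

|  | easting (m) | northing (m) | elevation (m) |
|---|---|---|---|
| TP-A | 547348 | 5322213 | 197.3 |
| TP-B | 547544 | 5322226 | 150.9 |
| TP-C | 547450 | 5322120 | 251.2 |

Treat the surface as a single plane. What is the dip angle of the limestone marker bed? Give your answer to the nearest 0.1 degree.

Let the plane be z = a·easting + b·northing + c.
TP-B−TP-A: 196a + 13b = −46.4;  TP-C−TP-A: 102a − 93b = 53.9.
Solving gives a = −0.18485, b = −0.78231.
Gradient magnitude |∇z| = √(a² + b²) = √(0.03417 + 0.61200) = 0.80385.
True dip = arctan(0.80385) = 38.8°, dipping toward NNE (azimuth ≈ 013°).

38.8°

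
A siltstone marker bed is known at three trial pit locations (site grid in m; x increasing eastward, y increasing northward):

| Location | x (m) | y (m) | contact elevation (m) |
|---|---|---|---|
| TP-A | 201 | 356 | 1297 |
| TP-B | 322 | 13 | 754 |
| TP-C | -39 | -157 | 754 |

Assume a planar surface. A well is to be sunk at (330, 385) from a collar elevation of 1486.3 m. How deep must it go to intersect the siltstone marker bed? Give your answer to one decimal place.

232.4 m

Let the plane be z = a·x + b·y + c.
TP-B−TP-A: 121a − 343b = −543;  TP-C−TP-A: −240a − 513b = −543.
Solving gives a = −0.63930, b = 1.35757.
Then c = 1297 − a·201 − b·356 = 942.21.
At (330, 385): z_contact = −210.97 + 522.66 + 942.21 = 1253.90 m.
Depth below ground = 1486.3 − 1253.90 = 232.4 m.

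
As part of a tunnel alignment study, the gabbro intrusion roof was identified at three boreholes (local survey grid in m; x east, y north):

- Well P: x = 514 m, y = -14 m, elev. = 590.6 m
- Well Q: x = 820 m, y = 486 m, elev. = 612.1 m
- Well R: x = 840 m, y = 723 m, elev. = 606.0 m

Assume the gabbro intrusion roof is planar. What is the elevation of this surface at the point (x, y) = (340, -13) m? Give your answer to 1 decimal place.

Two edge vectors: Well P→Well Q = (306, 500, 21.5), Well P→Well R = (326, 737, 15.4).
Normal n = (Well P→Well Q) × (Well P→Well R) = (-8145.5, 2296.6, 62522).
So ∂z/∂x = −n_x/n_z = 0.13028 and ∂z/∂y = −n_y/n_z = −0.03673.
Intercept c from Well P: 590.6 − 66.97 − 0.51 = 523.12.
At (340, -13): z = 44.3 + 0.5 + 523.12 = 567.9 m.

567.9 m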